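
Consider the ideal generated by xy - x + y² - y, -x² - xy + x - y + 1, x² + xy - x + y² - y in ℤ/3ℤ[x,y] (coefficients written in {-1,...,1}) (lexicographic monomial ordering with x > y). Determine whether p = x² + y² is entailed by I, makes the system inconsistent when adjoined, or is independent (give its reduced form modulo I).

First compute the reduced Gröbner basis of I by Buchberger's algorithm.
f_1 = xy - x + y² - y, LT = xy.
f_2 = -x² - xy + x - y + 1, LT = x².
f_3 = x² + xy - x + y² - y, LT = x².

S(f_1,f_2): lcm = x²y. S = -x² - y² + y.
  leading term x²: subtract (1)·f_2 from -x² - y² + y → xy - x - y² - y - 1
  leading term xy: subtract (1)·f_1 from xy - x - y² - y - 1 → y² - 1
  leading term y²: no divisor's leading term divides it; move y² to the remainder.
  leading term 1: no divisor's leading term divides it; move -1 to the remainder.
  remainder y² - 1 ≠ 0; add h_4 = y² - 1 to the basis.

S(f_1,f_3): lcm = x²y. S = -x² - y³ + y².
  leading term x²: subtract (1)·f_2 from -x² - y³ + y² → xy - x - y³ + y² + y - 1
  leading term xy: subtract (1)·f_1 from xy - x - y³ + y² + y - 1 → -y³ - y - 1
  leading term y³: subtract (-y)·h_4 from -y³ - y - 1 → y - 1
  leading term y: no divisor's leading term divides it; move y to the remainder.
  leading term 1: no divisor's leading term divides it; move -1 to the remainder.
  remainder y - 1 ≠ 0; add h_5 = y - 1 to the basis.

The other S-polynomials (S(f_2,f_3), S(f_1,h_4), S(f_2,h_4), S(f_3,h_4), S(f_1,h_5), S(f_2,h_5), S(f_3,h_5), S(h_4,h_5)) all reduce to 0 modulo the current basis, so we have a Gröbner basis.
Inter-reduce: drop elements whose leading term is divisible by another's, tail-reduce, and make monic.
Reduced Gröbner basis: {x², y - 1}.
Label its elements g_1 = x², g_2 = y - 1.

Reduce p = x² + y² modulo G:
  leading term x²: subtract (1)·g_1 from x² + y² → y²
  leading term y²: subtract (y)·g_2 from y² → y
  leading term y: subtract (1)·g_2 from y → 1
  leading term 1: no divisor's leading term divides it; move 1 to the remainder.
  normal form = 1.
The normal form is nonzero, so p ∉ I. Since p minus its normal form lies in I, I + (p) = I + (r) where r = 1; decide whether this ideal is the whole ring.
Here r = 1 is a nonzero constant, hence a unit: 1 ∈ I + (p), the Gröbner basis of I + (p) is {1}, and the enlarged system has no common solution — adjoining p is inconsistent.

Adjoining x² + y² makes the ideal the whole ring: the system is inconsistent.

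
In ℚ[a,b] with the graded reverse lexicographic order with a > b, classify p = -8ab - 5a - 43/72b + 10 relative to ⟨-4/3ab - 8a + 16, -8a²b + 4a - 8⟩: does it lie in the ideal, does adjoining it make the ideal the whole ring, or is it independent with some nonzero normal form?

-8ab - 5a - 43/72b + 10 lies in I (it reduces to 0).

First compute the reduced Gröbner basis of I by Buchberger's algorithm.
f_1 = -4/3ab - 8a + 16, LT = ab.
f_2 = -8a²b + 4a - 8, LT = a²b.

S(f_1,f_2): lcm = a²b. S = 6a² - 23/2a - 1.
  leading term a²: no divisor's leading term divides it; move 6a² to the remainder.
  leading term a: no divisor's leading term divides it; move -23/2a to the remainder.
  leading term 1: no divisor's leading term divides it; move -1 to the remainder.
  remainder 6a² - 23/2a - 1 ≠ 0; add h_3 = 6a² - 23/2a - 1 to the basis.

S(f_1,h_3): lcm = a²b. S = 6a² + 23/12ab - 12a + ⅙b.
  leading term a²: subtract (1)·h_3 from 6a² + 23/12ab - 12a + ⅙b → 23/12ab - ½a + ⅙b + 1
  leading term ab: subtract (-23/16)·f_1 from 23/12ab - ½a + ⅙b + 1 → -12a + ⅙b + 24
  leading term a: no divisor's leading term divides it; move -12a to the remainder.
  leading term b: no divisor's leading term divides it; move ⅙b to the remainder.
  leading term 1: no divisor's leading term divides it; move 24 to the remainder.
  remainder -12a + ⅙b + 24 ≠ 0; add h_4 = -12a + ⅙b + 24 to the basis.

S(f_1,h_4): lcm = ab. S = 1/72b² + 6a + 2b - 12.
  leading term b²: no divisor's leading term divides it; move 1/72b² to the remainder.
  leading term a: subtract (-½)·h_4 from 6a + 2b - 12 → 25/12b
  leading term b: no divisor's leading term divides it; move 25/12b to the remainder.
  remainder 1/72b² + 25/12b ≠ 0; add h_5 = 1/72b² + 25/12b to the basis.

The other S-polynomials (S(f_2,h_3), S(f_2,h_4), S(h_3,h_4), S(f_1,h_5), S(f_2,h_5), S(h_3,h_5), S(h_4,h_5)) all reduce to 0 modulo the current basis, so we have a Gröbner basis.
Inter-reduce: drop elements whose leading term is divisible by another's, tail-reduce, and make monic.
Reduced Gröbner basis: {b² + 150b, a - 1/72b - 2}.
Label its elements g_1 = b² + 150b, g_2 = a - 1/72b - 2.

Reduce p = -8ab - 5a - 43/72b + 10 modulo G:
  leading term ab: subtract (-8b)·g_2 from -8ab - 5a - 43/72b + 10 → -1/9b² - 5a - 1195/72b + 10
  leading term b²: subtract (-1/9)·g_1 from -1/9b² - 5a - 1195/72b + 10 → -5a + 5/72b + 10
  leading term a: subtract (-5)·g_2 from -5a + 5/72b + 10 → 0
  normal form = 0.
Since the normal form is 0, p ∈ I.

Ideal membership is decidable via reduction modulo a Gröbner basis.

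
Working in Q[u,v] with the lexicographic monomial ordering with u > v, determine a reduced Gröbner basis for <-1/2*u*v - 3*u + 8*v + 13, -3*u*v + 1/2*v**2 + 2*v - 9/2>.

G = {u + 1/36*v**2 - 23/9*v - 55/12, v**3 - 86*v**2 - 141*v - 54}

f_1 = -1/2*u*v - 3*u + 8*v + 13, LT = u*v.
f_2 = -3*u*v + 1/2*v**2 + 2*v - 9/2, LT = u*v.

S(f_1,f_2): lcm = u*v. S = 6*u + 1/6*v**2 - 46/3*v - 55/2.
  leading term u: no divisor's leading term divides it; move 6*u to the remainder.
  leading term v**2: no divisor's leading term divides it; move 1/6*v**2 to the remainder.
  leading term v: no divisor's leading term divides it; move -46/3*v to the remainder.
  leading term 1: no divisor's leading term divides it; move -55/2 to the remainder.
  remainder 6*u + 1/6*v**2 - 46/3*v - 55/2 ≠ 0; add g_3 = 6*u + 1/6*v**2 - 46/3*v - 55/2 to the basis.

S(f_1,g_3): lcm = u*v. S = 6*u - 1/36*v**3 + 23/9*v**2 - 137/12*v - 26.
  leading term u: subtract (1)·g_3 from 6*u - 1/36*v**3 + 23/9*v**2 - 137/12*v - 26 → -1/36*v**3 + 43/18*v**2 + 47/12*v + 3/2
  leading term v**3: no divisor's leading term divides it; move -1/36*v**3 to the remainder.
  leading term v**2: no divisor's leading term divides it; move 43/18*v**2 to the remainder.
  leading term v: no divisor's leading term divides it; move 47/12*v to the remainder.
  leading term 1: no divisor's leading term divides it; move 3/2 to the remainder.
  remainder -1/36*v**3 + 43/18*v**2 + 47/12*v + 3/2 ≠ 0; add g_4 = -1/36*v**3 + 43/18*v**2 + 47/12*v + 3/2 to the basis.

S(f_2,g_3): lcm = u*v. S = -1/36*v**3 + 43/18*v**2 + 47/12*v + 3/2.
  leading term v**3: subtract (1)·g_4 from -1/36*v**3 + 43/18*v**2 + 47/12*v + 3/2 → 0
  remainder 0.

S(f_1,g_4): lcm = u*v**3. S = 92*u*v**2 + 141*u*v + 54*u - 16*v**3 - 26*v**2.
  leading term u*v**2: subtract (-184*v)·f_1 from 92*u*v**2 + 141*u*v + 54*u - 16*v**3 - 26*v**2 → -411*u*v + 54*u - 16*v**3 + 1446*v**2 + 2392*v
  leading term u*v: subtract (822)·f_1 from -411*u*v + 54*u - 16*v**3 + 1446*v**2 + 2392*v → 2520*u - 16*v**3 + 1446*v**2 - 4184*v - 10686
  leading term u: subtract (420)·g_3 from 2520*u - 16*v**3 + 1446*v**2 - 4184*v - 10686 → -16*v**3 + 1376*v**2 + 2256*v + 864
  leading term v**3: subtract (576)·g_4 from -16*v**3 + 1376*v**2 + 2256*v + 864 → 0
  remainder 0.

S(f_2,g_4): lcm = u*v**3. S = 86*u*v**2 + 141*u*v + 54*u - 1/6*v**4 - 2/3*v**3 + 3/2*v**2.
  leading term u*v**2: subtract (-172*v)·f_1 from 86*u*v**2 + 141*u*v + 54*u - 1/6*v**4 - 2/3*v**3 + 3/2*v**2 → -375*u*v + 54*u - 1/6*v**4 - 2/3*v**3 + 2755/2*v**2 + 2236*v
  leading term u*v: subtract (750)·f_1 from -375*u*v + 54*u - 1/6*v**4 - 2/3*v**3 + 2755/2*v**2 + 2236*v → 2304*u - 1/6*v**4 - 2/3*v**3 + 2755/2*v**2 - 3764*v - 9750
  leading term u: subtract (384)·g_3 from 2304*u - 1/6*v**4 - 2/3*v**3 + 2755/2*v**2 - 3764*v - 9750 → -1/6*v**4 - 2/3*v**3 + 2627/2*v**2 + 2124*v + 810
  leading term v**4: subtract (6*v)·g_4 from -1/6*v**4 - 2/3*v**3 + 2627/2*v**2 + 2124*v + 810 → -15*v**3 + 1290*v**2 + 2115*v + 810
  leading term v**3: subtract (540)·g_4 from -15*v**3 + 1290*v**2 + 2115*v + 810 → 0
  remainder 0.

S(g_3,g_4): leading monomials are coprime, so the S-polynomial reduces to 0 (Buchberger's first criterion).
Every S-polynomial of the final basis reduces to 0, so we have a Gröbner basis.
Inter-reduce: drop elements whose leading term is divisible by another's, tail-reduce, and make monic.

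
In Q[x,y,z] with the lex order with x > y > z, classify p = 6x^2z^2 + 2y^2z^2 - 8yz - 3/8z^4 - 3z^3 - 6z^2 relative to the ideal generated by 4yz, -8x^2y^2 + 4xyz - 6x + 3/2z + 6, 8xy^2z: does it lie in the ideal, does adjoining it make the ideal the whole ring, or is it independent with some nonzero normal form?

6x^2z^2 + 2y^2z^2 - 8yz - 3/8z^4 - 3z^3 - 6z^2 lies in I (it reduces to 0).

First compute the reduced Gröbner basis of I by Buchberger's algorithm.
f_1 = 4yz, LT = yz.
f_2 = -8x^2y^2 + 4xyz - 6x + 3/2z + 6, LT = x^2y^2.
f_3 = 8xy^2z, LT = xy^2z.

S(f_1,f_2): lcm = x^2y^2z. S = 1/2xyz^2 - 3/4xz + 3/16z^2 + 3/4z.
  leading term xyz^2: subtract (1/8xz)·f_1 from 1/2xyz^2 - 3/4xz + 3/16z^2 + 3/4z → -3/4xz + 3/16z^2 + 3/4z
  leading term xz: no divisor's leading term divides it; move -3/4xz to the remainder.
  leading term z^2: no divisor's leading term divides it; move 3/16z^2 to the remainder.
  leading term z: no divisor's leading term divides it; move 3/4z to the remainder.
  remainder -3/4xz + 3/16z^2 + 3/4z ≠ 0; add h_4 = -3/4xz + 3/16z^2 + 3/4z to the basis.

The other S-polynomials (S(f_1,f_3), S(f_2,f_3), S(f_1,h_4), S(f_2,h_4), S(f_3,h_4)) all reduce to 0 modulo the current basis, so we have a Gröbner basis.
Inter-reduce: drop elements whose leading term is divisible by another's, tail-reduce, and make monic.
Reduced Gröbner basis: {x^2y^2 + 3/4x - 3/16z - 3/4, xz - 1/4z^2 - z, yz}.
Label its elements g_1 = x^2y^2 + 3/4x - 3/16z - 3/4, g_2 = xz - 1/4z^2 - z, g_3 = yz.

Reduce p = 6x^2z^2 + 2y^2z^2 - 8yz - 3/8z^4 - 3z^3 - 6z^2 modulo G:
  leading term x^2z^2: subtract (6xz)·g_2 from 6x^2z^2 + 2y^2z^2 - 8yz - 3/8z^4 - 3z^3 - 6z^2 → 3/2xz^3 + 6xz^2 + 2y^2z^2 - 8yz - 3/8z^4 - 3z^3 - 6z^2
  leading term xz^3: subtract (3/2z^2)·g_2 from 3/2xz^3 + 6xz^2 + 2y^2z^2 - 8yz - 3/8z^4 - 3z^3 - 6z^2 → 6xz^2 + 2y^2z^2 - 8yz - 3/2z^3 - 6z^2
  leading term xz^2: subtract (6z)·g_2 from 6xz^2 + 2y^2z^2 - 8yz - 3/2z^3 - 6z^2 → 2y^2z^2 - 8yz
  leading term y^2z^2: subtract (2yz)·g_3 from 2y^2z^2 - 8yz → -8yz
  leading term yz: subtract (-8)·g_3 from -8yz → 0
  normal form = 0.
Since the normal form is 0, p ∈ I.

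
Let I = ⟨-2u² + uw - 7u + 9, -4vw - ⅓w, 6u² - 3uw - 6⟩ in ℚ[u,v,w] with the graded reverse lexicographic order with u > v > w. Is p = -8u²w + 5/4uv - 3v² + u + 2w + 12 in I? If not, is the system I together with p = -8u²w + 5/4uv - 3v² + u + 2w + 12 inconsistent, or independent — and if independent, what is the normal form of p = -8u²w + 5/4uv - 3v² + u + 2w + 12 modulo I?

-8u²w + 5/4uv - 3v² + u + 2w + 12 is independent of I; its normal form modulo I is -3v² + 5/4v + 13.

First compute the reduced Gröbner basis of I by Buchberger's algorithm.
f_1 = -2u² + uw - 7u + 9, LT = u².
f_2 = -4vw - ⅓w, LT = vw.
f_3 = 6u² - 3uw - 6, LT = u².

S(f_1,f_2): leading monomials are coprime, so the S-polynomial reduces to 0 (Buchberger's first criterion).
S(f_1,f_3): lcm = u². S = 7/2u - 7/2.
  leading term u: no divisor's leading term divides it; move 7/2u to the remainder.
  leading term 1: no divisor's leading term divides it; move -7/2 to the remainder.
  remainder 7/2u - 7/2 ≠ 0; add h_4 = 7/2u - 7/2 to the basis.

S(f_2,f_3): leading monomials are coprime, so the S-polynomial reduces to 0 (Buchberger's first criterion).
S(f_1,h_4): lcm = u². S = -½uw + 9/2u - 9/2.
  leading term uw: subtract (-1/7w)·h_4 from -½uw + 9/2u - 9/2 → 9/2u - ½w - 9/2
  leading term u: subtract (9/7)·h_4 from 9/2u - ½w - 9/2 → -½w
  leading term w: no divisor's leading term divides it; move -½w to the remainder.
  remainder -½w ≠ 0; add h_5 = -½w to the basis.

S(f_2,h_4): leading monomials are coprime, so the S-polynomial reduces to 0 (Buchberger's first criterion).
S(f_3,h_4): lcm = u². S = -½uw + u - 1.
  leading term uw: subtract (-1/7w)·h_4 from -½uw + u - 1 → u - ½w - 1
  leading term u: subtract (2/7)·h_4 from u - ½w - 1 → -½w
  leading term w: subtract (1)·h_5 from -½w → 0
  remainder 0.

S(f_1,h_5): leading monomials are coprime, so the S-polynomial reduces to 0 (Buchberger's first criterion).
S(f_2,h_5): lcm = vw. S = 1/12w.
  leading term w: subtract (-⅙)·h_5 from 1/12w → 0
  remainder 0.

S(f_3,h_5): leading monomials are coprime, so the S-polynomial reduces to 0 (Buchberger's first criterion).
S(h_4,h_5): leading monomials are coprime, so the S-polynomial reduces to 0 (Buchberger's first criterion).
Every S-polynomial of the final basis reduces to 0, so we have a Gröbner basis.
Inter-reduce: drop elements whose leading term is divisible by another's, tail-reduce, and make monic.
Reduced Gröbner basis: {u - 1, w}.
Label its elements g_1 = u - 1, g_2 = w.

Reduce p = -8u²w + 5/4uv - 3v² + u + 2w + 12 modulo G:
  leading term u²w: subtract (-8uw)·g_1 from -8u²w + 5/4uv - 3v² + u + 2w + 12 → 5/4uv - 3v² - 8uw + u + 2w + 12
  leading term uv: subtract (5/4v)·g_1 from 5/4uv - 3v² - 8uw + u + 2w + 12 → -3v² - 8uw + u + 5/4v + 2w + 12
  leading term v²: no divisor's leading term divides it; move -3v² to the remainder.
  leading term uw: subtract (-8w)·g_1 from -8uw + u + 5/4v + 2w + 12 → u + 5/4v - 6w + 12
  leading term u: subtract (1)·g_1 from u + 5/4v - 6w + 12 → 5/4v - 6w + 13
  leading term v: no divisor's leading term divides it; move 5/4v to the remainder.
  leading term w: subtract (-6)·g_2 from -6w + 13 → 13
  leading term 1: no divisor's leading term divides it; move 13 to the remainder.
  normal form = -3v² + 5/4v + 13.
The normal form is nonzero, so p ∉ I. Since p minus its normal form lies in I, I + (p) = I + (r) where r = -3v² + 5/4v + 13; decide whether this ideal is the whole ring.
Run Buchberger on G together with r (pairs among the g_i already reduce to 0 since G is a Gröbner basis):
g_1 = u - 1, LT = u.
g_2 = w, LT = w.
r = -3v² + 5/4v + 13, LT = v².

S(g_1,g_2): leading monomials are coprime, so the S-polynomial reduces to 0 (Buchberger's first criterion).
S(g_1,r): leading monomials are coprime, so the S-polynomial reduces to 0 (Buchberger's first criterion).
S(g_2,r): leading monomials are coprime, so the S-polynomial reduces to 0 (Buchberger's first criterion).
Every S-polynomial of the final basis reduces to 0, so we have a Gröbner basis.
Inter-reduce: drop elements whose leading term is divisible by another's, tail-reduce, and make monic.
Reduced Gröbner basis: {v² - 5/12v - 13/3, u - 1, w}.
The reduced Gröbner basis of I + (p) is {v² - 5/12v - 13/3, u - 1, w} ≠ {1}, a proper ideal, so the enlarged system stays consistent: p is independent of I, with normal form -3v² + 5/4v + 13.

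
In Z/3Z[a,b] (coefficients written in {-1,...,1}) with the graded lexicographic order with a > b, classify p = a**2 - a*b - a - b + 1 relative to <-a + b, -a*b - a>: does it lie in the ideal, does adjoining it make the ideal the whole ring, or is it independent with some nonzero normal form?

a**2 - a*b - a - b + 1 is independent of I; its normal form modulo I is b + 1.

First compute the reduced Gröbner basis of I by Buchberger's algorithm.
f_1 = -a + b, LT = a.
f_2 = -a*b - a, LT = a*b.

S(f_1,f_2): lcm = a*b. S = -b**2 - a.
  reduce S modulo (f_1, f_2):
  remainder -b**2 - b ≠ 0; add h_3 = -b**2 - b to the basis.

The other S-polynomials (S(f_1,h_3), S(f_2,h_3)) all reduce to 0 modulo the current basis, so we have a Gröbner basis.
Inter-reduce: drop elements whose leading term is divisible by another's, tail-reduce, and make monic.
Reduced Gröbner basis: {b**2 + b, a - b}.
Label its elements g_1 = b**2 + b, g_2 = a - b.

Reduce p = a**2 - a*b - a - b + 1 modulo G:
  leading term a**2: subtract (a)·g_2 from a**2 - a*b - a - b + 1 → -a - b + 1
  leading term a: subtract (-1)·g_2 from -a - b + 1 → b + 1
  leading term b: no divisor's leading term divides it; move b to the remainder.
  leading term 1: no divisor's leading term divides it; move 1 to the remainder.
  normal form = b + 1.
The normal form is nonzero, so p ∉ I. Since p minus its normal form lies in I, I + (p) = I + (r) where r = b + 1; decide whether this ideal is the whole ring.
Run Buchberger on G together with r (pairs among the g_i already reduce to 0 since G is a Gröbner basis):
g_1 = b**2 + b, LT = b**2.
g_2 = a - b, LT = a.
r = b + 1, LT = b.

The S-polynomials (S(g_1,g_2), S(g_1,r), S(g_2,r)) all reduce to 0 modulo the current basis, so we have a Gröbner basis.
Inter-reduce: drop elements whose leading term is divisible by another's, tail-reduce, and make monic.
Reduced Gröbner basis: {a + 1, b + 1}.
The reduced Gröbner basis of I + (p) is {a + 1, b + 1} ≠ {1}, a proper ideal, so the enlarged system stays consistent: p is independent of I, with normal form b + 1.

Ideal membership is decidable via reduction modulo a Gröbner basis.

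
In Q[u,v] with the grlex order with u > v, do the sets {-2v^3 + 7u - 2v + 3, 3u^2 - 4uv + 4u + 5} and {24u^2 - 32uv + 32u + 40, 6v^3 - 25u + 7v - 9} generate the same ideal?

No, the ideals differ.

Equality of ideals is decidable: compute both reduced Gröbner bases (unique for the ordering) and check whether they agree.
Buchberger on the first generating set:
f_1 = -2v^3 + 7u - 2v + 3, LT = v^3.
f_2 = 3u^2 - 4uv + 4u + 5, LT = u^2.

S(f_1,f_2): leading monomials are coprime, so the S-polynomial reduces to 0 (Buchberger's first criterion).
Every S-polynomial of the final basis reduces to 0, so we have a Gröbner basis.
Inter-reduce: drop elements whose leading term is divisible by another's, tail-reduce, and make monic.
Reduced Gröbner basis: {v^3 - 7/2u + v - 3/2, u^2 - 4/3uv + 4/3u + 5/3}.

Buchberger on the second generating set:
h_1 = 24u^2 - 32uv + 32u + 40, LT = u^2.
h_2 = 6v^3 - 25u + 7v - 9, LT = v^3.

S(h_1,h_2): leading monomials are coprime, so the S-polynomial reduces to 0 (Buchberger's first criterion).
Every S-polynomial of the final basis reduces to 0, so we have a Gröbner basis.
Inter-reduce: drop elements whose leading term is divisible by another's, tail-reduce, and make monic.
Reduced Gröbner basis: {v^3 - 25/6u + 7/6v - 3/2, u^2 - 4/3uv + 4/3u + 5/3}.

Since the reduced bases disagree, the two ideals are not the same.
The same test decides containment: I ⊆ J iff every generator of I reduces to 0 modulo a Gröbner basis of J.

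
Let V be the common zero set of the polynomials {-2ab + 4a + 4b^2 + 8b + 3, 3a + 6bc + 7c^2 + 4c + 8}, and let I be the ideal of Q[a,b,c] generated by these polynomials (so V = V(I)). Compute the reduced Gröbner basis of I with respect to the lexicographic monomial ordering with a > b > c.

The reduced Gröbner basis is the canonical form of the ideal for this ordering.

f_1 = -2ab + 4a + 4b^2 + 8b + 3, LT = ab.
f_2 = 3a + 6bc + 7c^2 + 4c + 8, LT = a.

S(f_1,f_2): lcm = ab. S = -2a - 2b^2c - 2b^2 - 7/3bc^2 - 4/3bc - 20/3b - 3/2.
  leading term a: subtract (-2/3)·f_2 from -2a - 2b^2c - 2b^2 - 7/3bc^2 - 4/3bc - 20/3b - 3/2 → -2b^2c - 2b^2 - 7/3bc^2 + 8/3bc - 20/3b + 14/3c^2 + 8/3c + 23/6
  leading term b^2c: no divisor's leading term divides it; move -2b^2c to the remainder.
  leading term b^2: no divisor's leading term divides it; move -2b^2 to the remainder.
  leading term bc^2: no divisor's leading term divides it; move -7/3bc^2 to the remainder.
  leading term bc: no divisor's leading term divides it; move 8/3bc to the remainder.
  leading term b: no divisor's leading term divides it; move -20/3b to the remainder.
  leading term c^2: no divisor's leading term divides it; move 14/3c^2 to the remainder.
  leading term c: no divisor's leading term divides it; move 8/3c to the remainder.
  leading term 1: no divisor's leading term divides it; move 23/6 to the remainder.
  remainder -2b^2c - 2b^2 - 7/3bc^2 + 8/3bc - 20/3b + 14/3c^2 + 8/3c + 23/6 ≠ 0; add g_3 = -2b^2c - 2b^2 - 7/3bc^2 + 8/3bc - 20/3b + 14/3c^2 + 8/3c + 23/6 to the basis.

S(f_1,g_3): lcm = ab^2c. S = -ab^2 - 7/6abc^2 - 2/3abc - 10/3ab + 7/3ac^2 + 4/3ac + 23/12a - 2b^3c - 4b^2c - 3/2bc.
  leading term ab^2: subtract (1/2b)·f_1 from -ab^2 - 7/6abc^2 - 2/3abc - 10/3ab + 7/3ac^2 + 4/3ac + 23/12a - 2b^3c - 4b^2c - 3/2bc → -7/6abc^2 - 2/3abc - 16/3ab + 7/3ac^2 + 4/3ac + 23/12a - 2b^3c - 2b^3 - 4b^2c - 4b^2 - 3/2bc - 3/2b
  leading term abc^2: subtract (7/12c^2)·f_1 from -7/6abc^2 - 2/3abc - 16/3ab + 7/3ac^2 + 4/3ac + 23/12a - 2b^3c - 2b^3 - 4b^2c - 4b^2 - 3/2bc - 3/2b → -2/3abc - 16/3ab + 4/3ac + 23/12a - 2b^3c - 2b^3 - 7/3b^2c^2 - 4b^2c - 4b^2 - 14/3bc^2 - 3/2bc - 3/2b - 7/4c^2
  leading term abc: subtract (1/3c)·f_1 from -2/3abc - 16/3ab + 4/3ac + 23/12a - 2b^3c - 2b^3 - 7/3b^2c^2 - 4b^2c - 4b^2 - 14/3bc^2 - 3/2bc - 3/2b - 7/4c^2 → -16/3ab + 23/12a - 2b^3c - 2b^3 - 7/3b^2c^2 - 16/3b^2c - 4b^2 - 14/3bc^2 - 25/6bc - 3/2b - 7/4c^2 - c
  leading term ab: subtract (8/3)·f_1 from -16/3ab + 23/12a - 2b^3c - 2b^3 - 7/3b^2c^2 - 16/3b^2c - 4b^2 - 14/3bc^2 - 25/6bc - 3/2b - 7/4c^2 - c → -35/4a - 2b^3c - 2b^3 - 7/3b^2c^2 - 16/3b^2c - 44/3b^2 - 14/3bc^2 - 25/6bc - 137/6b - 7/4c^2 - c - 8
  leading term a: subtract (-35/12)·f_2 from -35/4a - 2b^3c - 2b^3 - 7/3b^2c^2 - 16/3b^2c - 44/3b^2 - 14/3bc^2 - 25/6bc - 137/6b - 7/4c^2 - c - 8 → -2b^3c - 2b^3 - 7/3b^2c^2 - 16/3b^2c - 44/3b^2 - 14/3bc^2 + 40/3bc - 137/6b + 56/3c^2 + 32/3c + 46/3
  leading term b^3c: subtract (b)·g_3 from -2b^3c - 2b^3 - 7/3b^2c^2 - 16/3b^2c - 44/3b^2 - 14/3bc^2 + 40/3bc - 137/6b + 56/3c^2 + 32/3c + 46/3 → -8b^2c - 8b^2 - 28/3bc^2 + 32/3bc - 80/3b + 56/3c^2 + 32/3c + 46/3
  leading term b^2c: subtract (4)·g_3 from -8b^2c - 8b^2 - 28/3bc^2 + 32/3bc - 80/3b + 56/3c^2 + 32/3c + 46/3 → 0
  remainder 0.

S(f_2,g_3): leading monomials are coprime, so the S-polynomial reduces to 0 (Buchberger's first criterion).
Every S-polynomial of the final basis reduces to 0, so we have a Gröbner basis.
Inter-reduce: drop elements whose leading term is divisible by another's, tail-reduce, and make monic.

G = {a + 2bc + 7/3c^2 + 4/3c + 8/3, b^2c + b^2 + 7/6bc^2 - 4/3bc + 10/3b - 7/3c^2 - 4/3c - 23/12}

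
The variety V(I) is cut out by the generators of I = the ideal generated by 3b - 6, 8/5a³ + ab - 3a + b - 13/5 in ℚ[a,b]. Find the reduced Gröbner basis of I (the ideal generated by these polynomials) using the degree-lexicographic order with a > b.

G = {a³ - ⅝a - ⅜, b - 2}

f_1 = 3b - 6, LT = b.
f_2 = 8/5a³ + ab - 3a + b - 13/5, LT = a³.

The S-polynomials (S(f_1,f_2)) all reduce to 0 modulo the current basis, so we have a Gröbner basis.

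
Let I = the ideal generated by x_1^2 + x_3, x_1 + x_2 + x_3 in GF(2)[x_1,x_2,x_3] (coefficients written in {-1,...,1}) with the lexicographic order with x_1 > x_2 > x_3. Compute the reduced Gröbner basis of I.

f_1 = x_1^2 + x_3, LT = x_1^2.
f_2 = x_1 + x_2 + x_3, LT = x_1.

S(f_1,f_2): lcm = x_1^2. S = x_1x_2 + x_1x_3 + x_3.
  leading term x_1x_2: subtract (x_2)·f_2 from x_1x_2 + x_1x_3 + x_3 → x_1x_3 + x_2^2 + x_2x_3 + x_3
  leading term x_1x_3: subtract (x_3)·f_2 from x_1x_3 + x_2^2 + x_2x_3 + x_3 → x_2^2 + x_3^2 + x_3
  leading term x_2^2: no divisor's leading term divides it; move x_2^2 to the remainder.
  leading term x_3^2: no divisor's leading term divides it; move x_3^2 to the remainder.
  leading term x_3: no divisor's leading term divides it; move x_3 to the remainder.
  remainder x_2^2 + x_3^2 + x_3 ≠ 0; add g_3 = x_2^2 + x_3^2 + x_3 to the basis.

The other S-polynomials (S(f_1,g_3), S(f_2,g_3)) all reduce to 0 modulo the current basis, so we have a Gröbner basis.
Inter-reduce: drop elements whose leading term is divisible by another's, tail-reduce, and make monic.

G = {x_1 + x_2 + x_3, x_2^2 + x_3^2 + x_3}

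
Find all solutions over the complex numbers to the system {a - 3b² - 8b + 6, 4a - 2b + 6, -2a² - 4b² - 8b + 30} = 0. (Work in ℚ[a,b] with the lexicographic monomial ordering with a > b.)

{(-3, -3)}

Compute a lex Gröbner basis by Buchberger's algorithm.
f_1 = a - 3b² - 8b + 6, LT = a.
f_2 = 4a - 2b + 6, LT = a.
f_3 = -2a² - 4b² - 8b + 30, LT = a².

S(f_1,f_2): lcm = a. S = -3b² - 15/2b + 9/2.
  reduce S modulo (f_1, f_2, f_3):
  remainder -3b² - 15/2b + 9/2 ≠ 0; add h_4 = -3b² - 15/2b + 9/2 to the basis.

S(f_1,f_3): lcm = a². S = -3ab² - 8ab + 6a - 2b² - 4b + 15.
  reduce S modulo (f_1, f_2, f_3, h_4):
  remainder 25/8b + 75/8 ≠ 0; add h_5 = 25/8b + 75/8 to the basis.

The other S-polynomials (S(f_2,f_3), S(f_1,h_4), S(f_2,h_4), S(f_3,h_4), S(f_1,h_5), S(f_2,h_5), S(f_3,h_5), S(h_4,h_5)) all reduce to 0 modulo the current basis, so we have a Gröbner basis.
Inter-reduce: drop elements whose leading term is divisible by another's, tail-reduce, and make monic.
Reduced Gröbner basis: {a + 3, b + 3}.

A lex Gröbner basis eliminates variables successively. Here b + 3 depends only on b, with roots {-3}; lifting each root through the earlier basis elements recovers the full solutions.
  b = -3: the earlier basis element becomes a + 3 = 0, giving a = -3 — point (-3, -3).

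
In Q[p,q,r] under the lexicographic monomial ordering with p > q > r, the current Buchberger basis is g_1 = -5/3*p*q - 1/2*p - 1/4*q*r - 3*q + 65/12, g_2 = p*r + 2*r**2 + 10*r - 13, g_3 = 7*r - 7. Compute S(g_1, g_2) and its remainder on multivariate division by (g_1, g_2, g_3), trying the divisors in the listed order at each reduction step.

S(g_1, g_2) = 3/10*p*r - 37/20*q*r**2 - 41/5*q*r + 13*q - 13/4*r; remainder on division = 59/20*q - 59/20.

lcm(LM(g_1), LM(g_2)) = p*q*r.
S = (lcm/LT(g_1))·g_1 − (lcm/LT(g_2))·g_2 = 3/10*p*r - 37/20*q*r**2 - 41/5*q*r + 13*q - 13/4*r.
Reduce S modulo (g_1, g_2, g_3) in that order:
  leading term p*r: subtract (3/10)·g_2 from 3/10*p*r - 37/20*q*r**2 - 41/5*q*r + 13*q - 13/4*r → -37/20*q*r**2 - 41/5*q*r + 13*q - 3/5*r**2 - 25/4*r + 39/10
  leading term q*r**2: subtract (-37/140*q*r)·g_3 from -37/20*q*r**2 - 41/5*q*r + 13*q - 3/5*r**2 - 25/4*r + 39/10 → -201/20*q*r + 13*q - 3/5*r**2 - 25/4*r + 39/10
  leading term q*r: subtract (-201/140*q)·g_3 from -201/20*q*r + 13*q - 3/5*r**2 - 25/4*r + 39/10 → 59/20*q - 3/5*r**2 - 25/4*r + 39/10
  leading term q: no divisor's leading term divides it; move 59/20*q to the remainder.
  leading term r**2: subtract (-3/35*r)·g_3 from -3/5*r**2 - 25/4*r + 39/10 → -137/20*r + 39/10
  leading term r: subtract (-137/140)·g_3 from -137/20*r + 39/10 → -59/20
  leading term 1: no divisor's leading term divides it; move -59/20 to the remainder.
The remainder 59/20*q - 59/20 is nonzero, so it would be added as the next basis element.
An S-polynomial is built so that the two leading terms cancel; whether anything survives reduction is exactly the Gröbner-basis criterion.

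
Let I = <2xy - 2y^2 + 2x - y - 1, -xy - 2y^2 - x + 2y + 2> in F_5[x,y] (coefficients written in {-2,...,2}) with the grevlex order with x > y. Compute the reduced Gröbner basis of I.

The reduced Gröbner basis is the canonical form of the ideal for this ordering.

f_1 = 2xy - 2y^2 + 2x - y - 1, LT = xy.
f_2 = -xy - 2y^2 - x + 2y + 2, LT = xy.

S(f_1,f_2): lcm = xy. S = 2y^2 - y - 1.
  leading term y^2: no divisor's leading term divides it; move 2y^2 to the remainder.
  leading term y: no divisor's leading term divides it; move -y to the remainder.
  leading term 1: no divisor's leading term divides it; move -1 to the remainder.
  remainder 2y^2 - y - 1 ≠ 0; add g_3 = 2y^2 - y - 1 to the basis.

S(f_1,g_3): lcm = xy^2. S = -y^3 - xy + 2y^2 - 2x + 2y.
  leading term y^3: subtract (2y)·g_3 from -y^3 - xy + 2y^2 - 2x + 2y → -xy - y^2 - 2x - y
  leading term xy: subtract (2)·f_1 from -xy - y^2 - 2x - y → -2y^2 - x + y + 2
  leading term y^2: subtract (-1)·g_3 from -2y^2 - x + y + 2 → -x + 1
  leading term x: no divisor's leading term divides it; move -x to the remainder.
  leading term 1: no divisor's leading term divides it; move 1 to the remainder.
  remainder -x + 1 ≠ 0; add g_4 = -x + 1 to the basis.

S(f_2,g_3): lcm = xy^2. S = 2y^3 - xy - 2y^2 - 2x - 2y.
  leading term y^3: subtract (y)·g_3 from 2y^3 - xy - 2y^2 - 2x - 2y → -xy - y^2 - 2x - y
  leading term xy: subtract (2)·f_1 from -xy - y^2 - 2x - y → -2y^2 - x + y + 2
  leading term y^2: subtract (-1)·g_3 from -2y^2 - x + y + 2 → -x + 1
  leading term x: subtract (1)·g_4 from -x + 1 → 0
  remainder 0.

S(f_1,g_4): lcm = xy. S = -y^2 + x - 2y + 2.
  leading term y^2: subtract (2)·g_3 from -y^2 + x - 2y + 2 → x - 1
  leading term x: subtract (-1)·g_4 from x - 1 → 0
  remainder 0.

S(f_2,g_4): lcm = xy. S = 2y^2 + x - y - 2.
  leading term y^2: subtract (1)·g_3 from 2y^2 + x - y - 2 → x - 1
  leading term x: subtract (-1)·g_4 from x - 1 → 0
  remainder 0.

S(g_3,g_4): leading monomials are coprime, so the S-polynomial reduces to 0 (Buchberger's first criterion).
Every S-polynomial of the final basis reduces to 0, so we have a Gröbner basis.
Inter-reduce: drop elements whose leading term is divisible by another's, tail-reduce, and make monic.

G = {y^2 + 2y + 2, x - 1}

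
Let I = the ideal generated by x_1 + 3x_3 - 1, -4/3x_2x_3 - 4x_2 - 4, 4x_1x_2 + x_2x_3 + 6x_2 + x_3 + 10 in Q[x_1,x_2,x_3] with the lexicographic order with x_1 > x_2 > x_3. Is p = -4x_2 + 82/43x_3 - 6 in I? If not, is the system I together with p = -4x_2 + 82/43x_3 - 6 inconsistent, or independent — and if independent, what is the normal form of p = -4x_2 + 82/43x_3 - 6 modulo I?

First compute the reduced Gröbner basis of I by Buchberger's algorithm.
f_1 = x_1 + 3x_3 - 1, LT = x_1.
f_2 = -4/3x_2x_3 - 4x_2 - 4, LT = x_2x_3.
f_3 = 4x_1x_2 + x_2x_3 + 6x_2 + x_3 + 10, LT = x_1x_2.

S(f_1,f_2): leading monomials are coprime, so the S-polynomial reduces to 0 (Buchberger's first criterion).
S(f_1,f_3): lcm = x_1x_2. S = 11/4x_2x_3 - 5/2x_2 - 1/4x_3 - 5/2.
  leading term x_2x_3: subtract (-33/16)·f_2 from 11/4x_2x_3 - 5/2x_2 - 1/4x_3 - 5/2 → -43/4x_2 - 1/4x_3 - 43/4
  leading term x_2: no divisor's leading term divides it; move -43/4x_2 to the remainder.
  leading term x_3: no divisor's leading term divides it; move -1/4x_3 to the remainder.
  leading term 1: no divisor's leading term divides it; move -43/4 to the remainder.
  remainder -43/4x_2 - 1/4x_3 - 43/4 ≠ 0; add h_4 = -43/4x_2 - 1/4x_3 - 43/4 to the basis.

S(f_2,f_3): lcm = x_1x_2x_3. S = 3x_1x_2 + 3x_1 - 1/4x_2x_3^2 - 3/2x_2x_3 - 1/4x_3^2 - 5/2x_3.
  leading term x_1x_2: subtract (3x_2)·f_1 from 3x_1x_2 + 3x_1 - 1/4x_2x_3^2 - 3/2x_2x_3 - 1/4x_3^2 - 5/2x_3 → 3x_1 - 1/4x_2x_3^2 - 21/2x_2x_3 + 3x_2 - 1/4x_3^2 - 5/2x_3
  leading term x_1: subtract (3)·f_1 from 3x_1 - 1/4x_2x_3^2 - 21/2x_2x_3 + 3x_2 - 1/4x_3^2 - 5/2x_3 → -1/4x_2x_3^2 - 21/2x_2x_3 + 3x_2 - 1/4x_3^2 - 23/2x_3 + 3
  leading term x_2x_3^2: subtract (3/16x_3)·f_2 from -1/4x_2x_3^2 - 21/2x_2x_3 + 3x_2 - 1/4x_3^2 - 23/2x_3 + 3 → -39/4x_2x_3 + 3x_2 - 1/4x_3^2 - 43/4x_3 + 3
  leading term x_2x_3: subtract (117/16)·f_2 from -39/4x_2x_3 + 3x_2 - 1/4x_3^2 - 43/4x_3 + 3 → 129/4x_2 - 1/4x_3^2 - 43/4x_3 + 129/4
  leading term x_2: subtract (-3)·h_4 from 129/4x_2 - 1/4x_3^2 - 43/4x_3 + 129/4 → -1/4x_3^2 - 23/2x_3
  leading term x_3^2: no divisor's leading term divides it; move -1/4x_3^2 to the remainder.
  leading term x_3: no divisor's leading term divides it; move -23/2x_3 to the remainder.
  remainder -1/4x_3^2 - 23/2x_3 ≠ 0; add h_5 = -1/4x_3^2 - 23/2x_3 to the basis.

S(f_1,h_4): leading monomials are coprime, so the S-polynomial reduces to 0 (Buchberger's first criterion).
S(f_2,h_4): lcm = x_2x_3. S = 3x_2 - 1/43x_3^2 - x_3 + 3.
  leading term x_2: subtract (-12/43)·h_4 from 3x_2 - 1/43x_3^2 - x_3 + 3 → -1/43x_3^2 - 46/43x_3
  leading term x_3^2: subtract (4/43)·h_5 from -1/43x_3^2 - 46/43x_3 → 0
  remainder 0.

S(f_3,h_4): lcm = x_1x_2. S = -1/43x_1x_3 - x_1 + 1/4x_2x_3 + 3/2x_2 + 1/4x_3 + 5/2.
  leading term x_1x_3: subtract (-1/43x_3)·f_1 from -1/43x_1x_3 - x_1 + 1/4x_2x_3 + 3/2x_2 + 1/4x_3 + 5/2 → -x_1 + 1/4x_2x_3 + 3/2x_2 + 3/43x_3^2 + 39/172x_3 + 5/2
  leading term x_1: subtract (-1)·f_1 from -x_1 + 1/4x_2x_3 + 3/2x_2 + 3/43x_3^2 + 39/172x_3 + 5/2 → 1/4x_2x_3 + 3/2x_2 + 3/43x_3^2 + 555/172x_3 + 3/2
  leading term x_2x_3: subtract (-3/16)·f_2 from 1/4x_2x_3 + 3/2x_2 + 3/43x_3^2 + 555/172x_3 + 3/2 → 3/4x_2 + 3/43x_3^2 + 555/172x_3 + 3/4
  leading term x_2: subtract (-3/43)·h_4 from 3/4x_2 + 3/43x_3^2 + 555/172x_3 + 3/4 → 3/43x_3^2 + 138/43x_3
  leading term x_3^2: subtract (-12/43)·h_5 from 3/43x_3^2 + 138/43x_3 → 0
  remainder 0.

S(f_1,h_5): leading monomials are coprime, so the S-polynomial reduces to 0 (Buchberger's first criterion).
S(f_2,h_5): lcm = x_2x_3^2. S = -43x_2x_3 + 3x_3.
  leading term x_2x_3: subtract (129/4)·f_2 from -43x_2x_3 + 3x_3 → 129x_2 + 3x_3 + 129
  leading term x_2: subtract (-12)·h_4 from 129x_2 + 3x_3 + 129 → 0
  remainder 0.

S(f_3,h_5): leading monomials are coprime, so the S-polynomial reduces to 0 (Buchberger's first criterion).
S(h_4,h_5): leading monomials are coprime, so the S-polynomial reduces to 0 (Buchberger's first criterion).
Every S-polynomial of the final basis reduces to 0, so we have a Gröbner basis.
Inter-reduce: drop elements whose leading term is divisible by another's, tail-reduce, and make monic.
Reduced Gröbner basis: {x_1 + 3x_3 - 1, x_2 + 1/43x_3 + 1, x_3^2 + 46x_3}.
Label its elements g_1 = x_1 + 3x_3 - 1, g_2 = x_2 + 1/43x_3 + 1, g_3 = x_3^2 + 46x_3.

Reduce p = -4x_2 + 82/43x_3 - 6 modulo G:
  leading term x_2: subtract (-4)·g_2 from -4x_2 + 82/43x_3 - 6 → 2x_3 - 2
  leading term x_3: no divisor's leading term divides it; move 2x_3 to the remainder.
  leading term 1: no divisor's leading term divides it; move -2 to the remainder.
  normal form = 2x_3 - 2.
The normal form is nonzero, so p ∉ I. Since p minus its normal form lies in I, I + (p) = I + (r) where r = 2x_3 - 2; decide whether this ideal is the whole ring.
Run Buchberger on G together with r (pairs among the g_i already reduce to 0 since G is a Gröbner basis):
g_1 = x_1 + 3x_3 - 1, LT = x_1.
g_2 = x_2 + 1/43x_3 + 1, LT = x_2.
g_3 = x_3^2 + 46x_3, LT = x_3^2.
r = 2x_3 - 2, LT = x_3.

S(g_1,g_2): leading monomials are coprime, so the S-polynomial reduces to 0 (Buchberger's first criterion).
S(g_1,g_3): leading monomials are coprime, so the S-polynomial reduces to 0 (Buchberger's first criterion).
S(g_1,r): leading monomials are coprime, so the S-polynomial reduces to 0 (Buchberger's first criterion).
S(g_2,g_3): leading monomials are coprime, so the S-polynomial reduces to 0 (Buchberger's first criterion).
S(g_2,r): leading monomials are coprime, so the S-polynomial reduces to 0 (Buchberger's first criterion).
S(g_3,r): lcm = x_3^2. S = 47x_3.
  leading term x_3: subtract (47/2)·r from 47x_3 → 47
  leading term 1: no divisor's leading term divides it; move 47 to the remainder.
  remainder 47 ≠ 0; add m_5 = 47 to the basis.

S(g_1,m_5): leading monomials are coprime, so the S-polynomial reduces to 0 (Buchberger's first criterion).
S(g_2,m_5): leading monomials are coprime, so the S-polynomial reduces to 0 (Buchberger's first criterion).
S(g_3,m_5): leading monomials are coprime, so the S-polynomial reduces to 0 (Buchberger's first criterion).
S(r,m_5): leading monomials are coprime, so the S-polynomial reduces to 0 (Buchberger's first criterion).
Every S-polynomial of the final basis reduces to 0, so we have a Gröbner basis.
Inter-reduce: drop elements whose leading term is divisible by another's, tail-reduce, and make monic.
Reduced Gröbner basis: {1}.
The reduced Gröbner basis of I + (p) is {1}: the ideal is the whole ring, so the enlarged system has no common solution — adjoining p is inconsistent.

The remainder on division by a Gröbner basis is unique — it is the normal form.

Adjoining -4x_2 + 82/43x_3 - 6 makes the ideal the whole ring: the system is inconsistent.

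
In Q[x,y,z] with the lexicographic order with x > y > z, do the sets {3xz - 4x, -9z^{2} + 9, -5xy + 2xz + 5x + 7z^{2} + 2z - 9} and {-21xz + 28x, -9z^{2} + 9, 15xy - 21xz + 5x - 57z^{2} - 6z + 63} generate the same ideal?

Yes, the ideals are equal.

Two ideals are equal iff their reduced Gröbner bases coincide (the reduced basis is unique for a fixed ordering).
Buchberger on the first generating set:
f_1 = 3xz - 4x, LT = xz.
f_2 = -9z^{2} + 9, LT = z^{2}.
f_3 = -5xy + 2xz + 5x + 7z^{2} + 2z - 9, LT = xy.

S(f_1,f_2): lcm = xz^{2}. S = -\tfrac{4}{3}xz + x.
  leading term xz: subtract (-\tfrac{4}{9})·f_1 from -\tfrac{4}{3}xz + x → -\tfrac{7}{9}x
  leading term x: no divisor's leading term divides it; move -\tfrac{7}{9}x to the remainder.
  remainder -\tfrac{7}{9}x ≠ 0; add g_4 = -\tfrac{7}{9}x to the basis.

S(f_1,f_3): lcm = xyz. S = -\tfrac{4}{3}xy + \tfrac{2}{5}xz^{2} + xz + \tfrac{7}{5}z^{3} + \tfrac{2}{5}z^{2} - \tfrac{9}{5}z.
  leading term xy: subtract (\tfrac{4}{15})·f_3 from -\tfrac{4}{3}xy + \tfrac{2}{5}xz^{2} + xz + \tfrac{7}{5}z^{3} + \tfrac{2}{5}z^{2} - \tfrac{9}{5}z → \tfrac{2}{5}xz^{2} + \tfrac{7}{15}xz - \tfrac{4}{3}x + \tfrac{7}{5}z^{3} - \tfrac{22}{15}z^{2} - \tfrac{7}{3}z + \tfrac{12}{5}
  leading term xz^{2}: subtract (\tfrac{2}{15}z)·f_1 from \tfrac{2}{5}xz^{2} + \tfrac{7}{15}xz - \tfrac{4}{3}x + \tfrac{7}{5}z^{3} - \tfrac{22}{15}z^{2} - \tfrac{7}{3}z + \tfrac{12}{5} → xz - \tfrac{4}{3}x + \tfrac{7}{5}z^{3} - \tfrac{22}{15}z^{2} - \tfrac{7}{3}z + \tfrac{12}{5}
  leading term xz: subtract (\tfrac{1}{3})·f_1 from xz - \tfrac{4}{3}x + \tfrac{7}{5}z^{3} - \tfrac{22}{15}z^{2} - \tfrac{7}{3}z + \tfrac{12}{5} → \tfrac{7}{5}z^{3} - \tfrac{22}{15}z^{2} - \tfrac{7}{3}z + \tfrac{12}{5}
  leading term z^{3}: subtract (-\tfrac{7}{45}z)·f_2 from \tfrac{7}{5}z^{3} - \tfrac{22}{15}z^{2} - \tfrac{7}{3}z + \tfrac{12}{5} → -\tfrac{22}{15}z^{2} - \tfrac{14}{15}z + \tfrac{12}{5}
  leading term z^{2}: subtract (\tfrac{22}{135})·f_2 from -\tfrac{22}{15}z^{2} - \tfrac{14}{15}z + \tfrac{12}{5} → -\tfrac{14}{15}z + \tfrac{14}{15}
  leading term z: no divisor's leading term divides it; move -\tfrac{14}{15}z to the remainder.
  leading term 1: no divisor's leading term divides it; move \tfrac{14}{15} to the remainder.
  remainder -\tfrac{14}{15}z + \tfrac{14}{15} ≠ 0; add g_5 = -\tfrac{14}{15}z + \tfrac{14}{15} to the basis.

The other S-polynomials (S(f_2,f_3), S(f_1,g_4), S(f_2,g_4), S(f_3,g_4), S(f_1,g_5), S(f_2,g_5), S(f_3,g_5), S(g_4,g_5)) all reduce to 0 modulo the current basis, so we have a Gröbner basis.
Inter-reduce: drop elements whose leading term is divisible by another's, tail-reduce, and make monic.
Reduced Gröbner basis: {x, z - 1}.

Buchberger on the second generating set:
h_1 = -21xz + 28x, LT = xz.
h_2 = -9z^{2} + 9, LT = z^{2}.
h_3 = 15xy - 21xz + 5x - 57z^{2} - 6z + 63, LT = xy.

S(h_1,h_2): lcm = xz^{2}. S = -\tfrac{4}{3}xz + x.
  leading term xz: subtract (\tfrac{4}{63})·h_1 from -\tfrac{4}{3}xz + x → -\tfrac{7}{9}x
  leading term x: no divisor's leading term divides it; move -\tfrac{7}{9}x to the remainder.
  remainder -\tfrac{7}{9}x ≠ 0; add k_4 = -\tfrac{7}{9}x to the basis.

S(h_1,h_3): lcm = xyz. S = -\tfrac{4}{3}xy + \tfrac{7}{5}xz^{2} - \tfrac{1}{3}xz + \tfrac{19}{5}z^{3} + \tfrac{2}{5}z^{2} - \tfrac{21}{5}z.
  leading term xy: subtract (-\tfrac{4}{45})·h_3 from -\tfrac{4}{3}xy + \tfrac{7}{5}xz^{2} - \tfrac{1}{3}xz + \tfrac{19}{5}z^{3} + \tfrac{2}{5}z^{2} - \tfrac{21}{5}z → \tfrac{7}{5}xz^{2} - \tfrac{11}{5}xz + \tfrac{4}{9}x + \tfrac{19}{5}z^{3} - \tfrac{14}{3}z^{2} - \tfrac{71}{15}z + \tfrac{28}{5}
  leading term xz^{2}: subtract (-\tfrac{1}{15}z)·h_1 from \tfrac{7}{5}xz^{2} - \tfrac{11}{5}xz + \tfrac{4}{9}x + \tfrac{19}{5}z^{3} - \tfrac{14}{3}z^{2} - \tfrac{71}{15}z + \tfrac{28}{5} → -\tfrac{1}{3}xz + \tfrac{4}{9}x + \tfrac{19}{5}z^{3} - \tfrac{14}{3}z^{2} - \tfrac{71}{15}z + \tfrac{28}{5}
  leading term xz: subtract (\tfrac{1}{63})·h_1 from -\tfrac{1}{3}xz + \tfrac{4}{9}x + \tfrac{19}{5}z^{3} - \tfrac{14}{3}z^{2} - \tfrac{71}{15}z + \tfrac{28}{5} → \tfrac{19}{5}z^{3} - \tfrac{14}{3}z^{2} - \tfrac{71}{15}z + \tfrac{28}{5}
  leading term z^{3}: subtract (-\tfrac{19}{45}z)·h_2 from \tfrac{19}{5}z^{3} - \tfrac{14}{3}z^{2} - \tfrac{71}{15}z + \tfrac{28}{5} → -\tfrac{14}{3}z^{2} - \tfrac{14}{15}z + \tfrac{28}{5}
  leading term z^{2}: subtract (\tfrac{14}{27})·h_2 from -\tfrac{14}{3}z^{2} - \tfrac{14}{15}z + \tfrac{28}{5} → -\tfrac{14}{15}z + \tfrac{14}{15}
  leading term z: no divisor's leading term divides it; move -\tfrac{14}{15}z to the remainder.
  leading term 1: no divisor's leading term divides it; move \tfrac{14}{15} to the remainder.
  remainder -\tfrac{14}{15}z + \tfrac{14}{15} ≠ 0; add k_5 = -\tfrac{14}{15}z + \tfrac{14}{15} to the basis.

The other S-polynomials (S(h_2,h_3), S(h_1,k_4), S(h_2,k_4), S(h_3,k_4), S(h_1,k_5), S(h_2,k_5), S(h_3,k_5), S(k_4,k_5)) all reduce to 0 modulo the current basis, so we have a Gröbner basis.
Inter-reduce: drop elements whose leading term is divisible by another's, tail-reduce, and make monic.
Reduced Gröbner basis: {x, z - 1}.

The two bases agree; hence the ideals are identical.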